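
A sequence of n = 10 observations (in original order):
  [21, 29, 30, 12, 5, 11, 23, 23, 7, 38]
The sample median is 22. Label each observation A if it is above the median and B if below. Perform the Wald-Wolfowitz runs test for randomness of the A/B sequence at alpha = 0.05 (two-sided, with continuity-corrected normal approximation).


Step 1: Compute median = 22; label A = above, B = below.
Labels in order: BAABBBAABA  (n_A = 5, n_B = 5)
Step 2: Count runs R = 6.
Step 3: Under H0 (random ordering), E[R] = 2*n_A*n_B/(n_A+n_B) + 1 = 2*5*5/10 + 1 = 6.0000.
        Var[R] = 2*n_A*n_B*(2*n_A*n_B - n_A - n_B) / ((n_A+n_B)^2 * (n_A+n_B-1)) = 2000/900 = 2.2222.
        SD[R] = 1.4907.
Step 4: R = E[R], so z = 0 with no continuity correction.
Step 5: Two-sided p-value via normal approximation = 2*(1 - Phi(|z|)) = 1.000000.
Step 6: alpha = 0.05. fail to reject H0.

R = 6, z = 0.0000, p = 1.000000, fail to reject H0.


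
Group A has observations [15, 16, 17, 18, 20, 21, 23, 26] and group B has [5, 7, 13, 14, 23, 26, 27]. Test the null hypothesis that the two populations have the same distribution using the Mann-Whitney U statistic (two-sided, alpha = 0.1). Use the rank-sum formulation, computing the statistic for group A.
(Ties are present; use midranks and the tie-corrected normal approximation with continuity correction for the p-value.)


Step 1: Combine and sort all 15 observations; assign midranks.
sorted (value, group): (5,Y), (7,Y), (13,Y), (14,Y), (15,X), (16,X), (17,X), (18,X), (20,X), (21,X), (23,X), (23,Y), (26,X), (26,Y), (27,Y)
ranks: 5->1, 7->2, 13->3, 14->4, 15->5, 16->6, 17->7, 18->8, 20->9, 21->10, 23->11.5, 23->11.5, 26->13.5, 26->13.5, 27->15
Step 2: Rank sum for X: R1 = 5 + 6 + 7 + 8 + 9 + 10 + 11.5 + 13.5 = 70.
Step 3: U_X = R1 - n1(n1+1)/2 = 70 - 8*9/2 = 70 - 36 = 34.
       U_Y = n1*n2 - U_X = 56 - 34 = 22.
Step 4: Ties are present, so use the tie-corrected normal approximation (with continuity correction) for the p-value.
Step 5: p-value = 0.523707; compare to alpha = 0.1. fail to reject H0.

U_X = 34, p = 0.523707, fail to reject H0 at alpha = 0.1.


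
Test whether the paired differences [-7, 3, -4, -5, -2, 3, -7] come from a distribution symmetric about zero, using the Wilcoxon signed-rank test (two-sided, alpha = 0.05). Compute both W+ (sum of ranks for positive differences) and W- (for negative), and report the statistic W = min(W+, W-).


Step 1: Drop any zero differences (none here) and take |d_i|.
|d| = [7, 3, 4, 5, 2, 3, 7]
Step 2: Midrank |d_i| (ties get averaged ranks).
ranks: |7|->6.5, |3|->2.5, |4|->4, |5|->5, |2|->1, |3|->2.5, |7|->6.5
Step 3: Attach original signs; sum ranks with positive sign and with negative sign.
W+ = 2.5 + 2.5 = 5
W- = 6.5 + 4 + 5 + 1 + 6.5 = 23
(Check: W+ + W- = 28 should equal n(n+1)/2 = 28.)
Step 4: Test statistic W = min(W+, W-) = 5.
Step 5: Ties in |d|, so use the tie-corrected normal approximation.
        E[W] = n(n+1)/4 = 7*8/4 = 14.
        Tie groups: |d|=3 (t=2), |d|=7 (t=2); sum(t^3 - t) = 12.
        Var[W] = n(n+1)(2n+1)/24 - sum(t^3-t)/48 = 840/24 - 12/48 = 34.75.
        z = (W - E[W]) / sqrt(Var[W]) = (5 - 14) / 5.8949 = -1.5267.
        Two-sided p = 2*Phi(z) = 0.126826.
Step 6: alpha = 0.05. fail to reject H0.

W+ = 5, W- = 23, W = min = 5, p = 0.126826, fail to reject H0.


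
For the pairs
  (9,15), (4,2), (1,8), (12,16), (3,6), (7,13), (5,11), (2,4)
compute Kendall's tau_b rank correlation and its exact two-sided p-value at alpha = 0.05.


Step 1: Enumerate the 28 unordered pairs (i,j) with i<j and classify each by sign(x_j-x_i) * sign(y_j-y_i).
  (1,2):dx=-5,dy=-13->C; (1,3):dx=-8,dy=-7->C; (1,4):dx=+3,dy=+1->C; (1,5):dx=-6,dy=-9->C
  (1,6):dx=-2,dy=-2->C; (1,7):dx=-4,dy=-4->C; (1,8):dx=-7,dy=-11->C; (2,3):dx=-3,dy=+6->D
  (2,4):dx=+8,dy=+14->C; (2,5):dx=-1,dy=+4->D; (2,6):dx=+3,dy=+11->C; (2,7):dx=+1,dy=+9->C
  (2,8):dx=-2,dy=+2->D; (3,4):dx=+11,dy=+8->C; (3,5):dx=+2,dy=-2->D; (3,6):dx=+6,dy=+5->C
  (3,7):dx=+4,dy=+3->C; (3,8):dx=+1,dy=-4->D; (4,5):dx=-9,dy=-10->C; (4,6):dx=-5,dy=-3->C
  (4,7):dx=-7,dy=-5->C; (4,8):dx=-10,dy=-12->C; (5,6):dx=+4,dy=+7->C; (5,7):dx=+2,dy=+5->C
  (5,8):dx=-1,dy=-2->C; (6,7):dx=-2,dy=-2->C; (6,8):dx=-5,dy=-9->C; (7,8):dx=-3,dy=-7->C
Step 2: C = 23, D = 5, total pairs = 28.
Step 3: tau = (C - D)/(n(n-1)/2) = (23 - 5)/28 = 0.642857.
Step 4: Exact two-sided p-value (enumerate n! = 40320 permutations of y under H0): p = 0.031151.
Step 5: alpha = 0.05. reject H0.

tau_b = 0.6429 (C=23, D=5), p = 0.031151, reject H0.


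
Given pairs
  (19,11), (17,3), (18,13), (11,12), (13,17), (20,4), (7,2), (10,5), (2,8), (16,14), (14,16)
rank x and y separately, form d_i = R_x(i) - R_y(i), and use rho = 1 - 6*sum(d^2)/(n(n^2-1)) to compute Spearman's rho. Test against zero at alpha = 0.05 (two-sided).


Step 1: Rank x and y separately (midranks; no ties here).
rank(x): 19->10, 17->8, 18->9, 11->4, 13->5, 20->11, 7->2, 10->3, 2->1, 16->7, 14->6
rank(y): 11->6, 3->2, 13->8, 12->7, 17->11, 4->3, 2->1, 5->4, 8->5, 14->9, 16->10
Step 2: d_i = R_x(i) - R_y(i); compute d_i^2.
  (10-6)^2=16, (8-2)^2=36, (9-8)^2=1, (4-7)^2=9, (5-11)^2=36, (11-3)^2=64, (2-1)^2=1, (3-4)^2=1, (1-5)^2=16, (7-9)^2=4, (6-10)^2=16
sum(d^2) = 200.
Step 3: rho = 1 - 6*200 / (11*(11^2 - 1)) = 1 - 1200/1320 = 0.090909.
Step 4: Under H0, t = rho * sqrt((n-2)/(1-rho^2)) = 0.2739 ~ t(9).
Step 5: Two-sided p-value from the t-distribution with 9 df = 0.790373.
Step 6: alpha = 0.05. fail to reject H0.

rho = 0.0909, p = 0.790373, fail to reject H0 at alpha = 0.05.


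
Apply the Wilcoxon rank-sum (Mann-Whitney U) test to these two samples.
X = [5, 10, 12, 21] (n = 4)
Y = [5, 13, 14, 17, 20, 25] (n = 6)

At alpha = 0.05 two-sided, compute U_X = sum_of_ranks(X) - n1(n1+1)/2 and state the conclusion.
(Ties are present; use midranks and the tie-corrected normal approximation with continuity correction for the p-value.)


Step 1: Combine and sort all 10 observations; assign midranks.
sorted (value, group): (5,X), (5,Y), (10,X), (12,X), (13,Y), (14,Y), (17,Y), (20,Y), (21,X), (25,Y)
ranks: 5->1.5, 5->1.5, 10->3, 12->4, 13->5, 14->6, 17->7, 20->8, 21->9, 25->10
Step 2: Rank sum for X: R1 = 1.5 + 3 + 4 + 9 = 17.5.
Step 3: U_X = R1 - n1(n1+1)/2 = 17.5 - 4*5/2 = 17.5 - 10 = 7.5.
       U_Y = n1*n2 - U_X = 24 - 7.5 = 16.5.
Step 4: Ties are present, so use the tie-corrected normal approximation (with continuity correction) for the p-value.
Step 5: p-value = 0.392330; compare to alpha = 0.05. fail to reject H0.

U_X = 7.5, p = 0.392330, fail to reject H0 at alpha = 0.05.


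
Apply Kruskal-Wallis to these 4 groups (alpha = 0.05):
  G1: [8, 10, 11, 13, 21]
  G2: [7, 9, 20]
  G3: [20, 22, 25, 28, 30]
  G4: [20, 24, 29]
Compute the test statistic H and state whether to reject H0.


Step 1: Combine all N = 16 observations and assign midranks.
sorted (value, group, rank): (7,G2,1), (8,G1,2), (9,G2,3), (10,G1,4), (11,G1,5), (13,G1,6), (20,G2,8), (20,G3,8), (20,G4,8), (21,G1,10), (22,G3,11), (24,G4,12), (25,G3,13), (28,G3,14), (29,G4,15), (30,G3,16)
Step 2: Sum ranks within each group.
R_1 = 27 (n_1 = 5)
R_2 = 12 (n_2 = 3)
R_3 = 62 (n_3 = 5)
R_4 = 35 (n_4 = 3)
Step 3: H = 12/(N(N+1)) * sum(R_i^2/n_i) - 3(N+1)
     = 12/(16*17) * (27^2/5 + 12^2/3 + 62^2/5 + 35^2/3) - 3*17
     = 0.044118 * 1370.93 - 51
     = 9.482353.
Step 4: Ties present; correction factor C = 1 - 24/(16^3 - 16) = 0.994118. Corrected H = 9.482353 / 0.994118 = 9.538462.
Step 5: Under H0, H ~ chi^2(3); p-value = 0.022926.
Step 6: alpha = 0.05. reject H0.

H = 9.5385, df = 3, p = 0.022926, reject H0.


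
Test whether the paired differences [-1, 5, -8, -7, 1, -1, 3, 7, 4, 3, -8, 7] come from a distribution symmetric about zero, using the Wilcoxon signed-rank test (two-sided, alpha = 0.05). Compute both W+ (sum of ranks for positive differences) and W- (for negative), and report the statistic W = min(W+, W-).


Step 1: Drop any zero differences (none here) and take |d_i|.
|d| = [1, 5, 8, 7, 1, 1, 3, 7, 4, 3, 8, 7]
Step 2: Midrank |d_i| (ties get averaged ranks).
ranks: |1|->2, |5|->7, |8|->11.5, |7|->9, |1|->2, |1|->2, |3|->4.5, |7|->9, |4|->6, |3|->4.5, |8|->11.5, |7|->9
Step 3: Attach original signs; sum ranks with positive sign and with negative sign.
W+ = 7 + 2 + 4.5 + 9 + 6 + 4.5 + 9 = 42
W- = 2 + 11.5 + 9 + 2 + 11.5 = 36
(Check: W+ + W- = 78 should equal n(n+1)/2 = 78.)
Step 4: Test statistic W = min(W+, W-) = 36.
Step 5: Ties in |d|, so use the tie-corrected normal approximation.
        E[W] = n(n+1)/4 = 12*13/4 = 39.
        Tie groups: |d|=1 (t=3), |d|=3 (t=2), |d|=7 (t=3), |d|=8 (t=2); sum(t^3 - t) = 60.
        Var[W] = n(n+1)(2n+1)/24 - sum(t^3-t)/48 = 3900/24 - 60/48 = 161.25.
        z = (W - E[W]) / sqrt(Var[W]) = (36 - 39) / 12.6984 = -0.2362.
        Two-sided p = 2*Phi(z) = 0.813239.
Step 6: alpha = 0.05. fail to reject H0.

W+ = 42, W- = 36, W = min = 36, p = 0.813239, fail to reject H0.


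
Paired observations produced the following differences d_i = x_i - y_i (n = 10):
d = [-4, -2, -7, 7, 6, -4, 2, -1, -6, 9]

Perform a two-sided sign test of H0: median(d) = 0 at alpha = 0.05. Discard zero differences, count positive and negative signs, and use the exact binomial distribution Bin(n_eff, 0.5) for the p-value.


Step 1: Discard zero differences. Original n = 10; n_eff = number of nonzero differences = 10.
Nonzero differences (with sign): -4, -2, -7, +7, +6, -4, +2, -1, -6, +9
Step 2: Count signs: positive = 4, negative = 6.
Step 3: Under H0: P(positive) = 0.5, so the number of positives S ~ Bin(10, 0.5).
Step 4: Two-sided exact p-value = sum of Bin(10,0.5) probabilities at or below the observed probability = 0.753906.
Step 5: alpha = 0.05. fail to reject H0.

n_eff = 10, pos = 4, neg = 6, p = 0.753906, fail to reject H0.


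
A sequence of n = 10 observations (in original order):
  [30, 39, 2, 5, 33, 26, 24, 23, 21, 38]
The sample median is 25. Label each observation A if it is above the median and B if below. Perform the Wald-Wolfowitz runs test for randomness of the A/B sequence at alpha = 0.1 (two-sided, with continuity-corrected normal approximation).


Step 1: Compute median = 25; label A = above, B = below.
Labels in order: AABBAABBBA  (n_A = 5, n_B = 5)
Step 2: Count runs R = 5.
Step 3: Under H0 (random ordering), E[R] = 2*n_A*n_B/(n_A+n_B) + 1 = 2*5*5/10 + 1 = 6.0000.
        Var[R] = 2*n_A*n_B*(2*n_A*n_B - n_A - n_B) / ((n_A+n_B)^2 * (n_A+n_B-1)) = 2000/900 = 2.2222.
        SD[R] = 1.4907.
Step 4: Continuity-corrected z = (R + 0.5 - E[R]) / SD[R] = (5 + 0.5 - 6.0000) / 1.4907 = -0.3354.
Step 5: Two-sided p-value via normal approximation = 2*(1 - Phi(|z|)) = 0.737316.
Step 6: alpha = 0.1. fail to reject H0.

R = 5, z = -0.3354, p = 0.737316, fail to reject H0.


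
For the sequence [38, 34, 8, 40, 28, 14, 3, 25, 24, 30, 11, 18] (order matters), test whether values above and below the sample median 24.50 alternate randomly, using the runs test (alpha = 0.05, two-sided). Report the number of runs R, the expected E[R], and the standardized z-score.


Step 1: Compute median = 24.50; label A = above, B = below.
Labels in order: AABAABBABABB  (n_A = 6, n_B = 6)
Step 2: Count runs R = 8.
Step 3: Under H0 (random ordering), E[R] = 2*n_A*n_B/(n_A+n_B) + 1 = 2*6*6/12 + 1 = 7.0000.
        Var[R] = 2*n_A*n_B*(2*n_A*n_B - n_A - n_B) / ((n_A+n_B)^2 * (n_A+n_B-1)) = 4320/1584 = 2.7273.
        SD[R] = 1.6514.
Step 4: Continuity-corrected z = (R - 0.5 - E[R]) / SD[R] = (8 - 0.5 - 7.0000) / 1.6514 = 0.3028.
Step 5: Two-sided p-value via normal approximation = 2*(1 - Phi(|z|)) = 0.762069.
Step 6: alpha = 0.05. fail to reject H0.

R = 8, z = 0.3028, p = 0.762069, fail to reject H0.


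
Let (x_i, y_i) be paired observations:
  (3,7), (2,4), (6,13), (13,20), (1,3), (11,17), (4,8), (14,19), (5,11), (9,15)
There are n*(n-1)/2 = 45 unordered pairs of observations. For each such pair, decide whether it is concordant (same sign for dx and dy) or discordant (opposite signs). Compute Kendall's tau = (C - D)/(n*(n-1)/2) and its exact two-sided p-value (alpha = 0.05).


Step 1: Enumerate the 45 unordered pairs (i,j) with i<j and classify each by sign(x_j-x_i) * sign(y_j-y_i).
  (1,2):dx=-1,dy=-3->C; (1,3):dx=+3,dy=+6->C; (1,4):dx=+10,dy=+13->C; (1,5):dx=-2,dy=-4->C
  (1,6):dx=+8,dy=+10->C; (1,7):dx=+1,dy=+1->C; (1,8):dx=+11,dy=+12->C; (1,9):dx=+2,dy=+4->C
  (1,10):dx=+6,dy=+8->C; (2,3):dx=+4,dy=+9->C; (2,4):dx=+11,dy=+16->C; (2,5):dx=-1,dy=-1->C
  (2,6):dx=+9,dy=+13->C; (2,7):dx=+2,dy=+4->C; (2,8):dx=+12,dy=+15->C; (2,9):dx=+3,dy=+7->C
  (2,10):dx=+7,dy=+11->C; (3,4):dx=+7,dy=+7->C; (3,5):dx=-5,dy=-10->C; (3,6):dx=+5,dy=+4->C
  (3,7):dx=-2,dy=-5->C; (3,8):dx=+8,dy=+6->C; (3,9):dx=-1,dy=-2->C; (3,10):dx=+3,dy=+2->C
  (4,5):dx=-12,dy=-17->C; (4,6):dx=-2,dy=-3->C; (4,7):dx=-9,dy=-12->C; (4,8):dx=+1,dy=-1->D
  (4,9):dx=-8,dy=-9->C; (4,10):dx=-4,dy=-5->C; (5,6):dx=+10,dy=+14->C; (5,7):dx=+3,dy=+5->C
  (5,8):dx=+13,dy=+16->C; (5,9):dx=+4,dy=+8->C; (5,10):dx=+8,dy=+12->C; (6,7):dx=-7,dy=-9->C
  (6,8):dx=+3,dy=+2->C; (6,9):dx=-6,dy=-6->C; (6,10):dx=-2,dy=-2->C; (7,8):dx=+10,dy=+11->C
  (7,9):dx=+1,dy=+3->C; (7,10):dx=+5,dy=+7->C; (8,9):dx=-9,dy=-8->C; (8,10):dx=-5,dy=-4->C
  (9,10):dx=+4,dy=+4->C
Step 2: C = 44, D = 1, total pairs = 45.
Step 3: tau = (C - D)/(n(n-1)/2) = (44 - 1)/45 = 0.955556.
Step 4: Exact two-sided p-value (enumerate n! = 3628800 permutations of y under H0): p = 0.000006.
Step 5: alpha = 0.05. reject H0.

tau_b = 0.9556 (C=44, D=1), p = 0.000006, reject H0.


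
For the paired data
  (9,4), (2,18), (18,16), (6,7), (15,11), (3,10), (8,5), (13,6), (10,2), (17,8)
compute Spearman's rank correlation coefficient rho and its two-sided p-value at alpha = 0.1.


Step 1: Rank x and y separately (midranks; no ties here).
rank(x): 9->5, 2->1, 18->10, 6->3, 15->8, 3->2, 8->4, 13->7, 10->6, 17->9
rank(y): 4->2, 18->10, 16->9, 7->5, 11->8, 10->7, 5->3, 6->4, 2->1, 8->6
Step 2: d_i = R_x(i) - R_y(i); compute d_i^2.
  (5-2)^2=9, (1-10)^2=81, (10-9)^2=1, (3-5)^2=4, (8-8)^2=0, (2-7)^2=25, (4-3)^2=1, (7-4)^2=9, (6-1)^2=25, (9-6)^2=9
sum(d^2) = 164.
Step 3: rho = 1 - 6*164 / (10*(10^2 - 1)) = 1 - 984/990 = 0.006061.
Step 4: Under H0, t = rho * sqrt((n-2)/(1-rho^2)) = 0.0171 ~ t(8).
Step 5: Two-sided p-value from the t-distribution with 8 df = 0.986743.
Step 6: alpha = 0.1. fail to reject H0.

rho = 0.0061, p = 0.986743, fail to reject H0 at alpha = 0.1.


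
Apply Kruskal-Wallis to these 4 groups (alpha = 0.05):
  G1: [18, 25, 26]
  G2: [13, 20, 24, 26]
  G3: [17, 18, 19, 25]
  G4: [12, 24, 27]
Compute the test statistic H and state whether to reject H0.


Step 1: Combine all N = 14 observations and assign midranks.
sorted (value, group, rank): (12,G4,1), (13,G2,2), (17,G3,3), (18,G1,4.5), (18,G3,4.5), (19,G3,6), (20,G2,7), (24,G2,8.5), (24,G4,8.5), (25,G1,10.5), (25,G3,10.5), (26,G1,12.5), (26,G2,12.5), (27,G4,14)
Step 2: Sum ranks within each group.
R_1 = 27.5 (n_1 = 3)
R_2 = 30 (n_2 = 4)
R_3 = 24 (n_3 = 4)
R_4 = 23.5 (n_4 = 3)
Step 3: H = 12/(N(N+1)) * sum(R_i^2/n_i) - 3(N+1)
     = 12/(14*15) * (27.5^2/3 + 30^2/4 + 24^2/4 + 23.5^2/3) - 3*15
     = 0.057143 * 805.167 - 45
     = 1.009524.
Step 4: Ties present; correction factor C = 1 - 24/(14^3 - 14) = 0.991209. Corrected H = 1.009524 / 0.991209 = 1.018477.
Step 5: Under H0, H ~ chi^2(3); p-value = 0.796781.
Step 6: alpha = 0.05. fail to reject H0.

H = 1.0185, df = 3, p = 0.796781, fail to reject H0.


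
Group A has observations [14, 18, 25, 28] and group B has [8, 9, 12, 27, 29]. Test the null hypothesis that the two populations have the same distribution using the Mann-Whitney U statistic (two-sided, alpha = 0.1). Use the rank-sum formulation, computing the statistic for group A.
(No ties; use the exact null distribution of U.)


Step 1: Combine and sort all 9 observations; assign midranks.
sorted (value, group): (8,Y), (9,Y), (12,Y), (14,X), (18,X), (25,X), (27,Y), (28,X), (29,Y)
ranks: 8->1, 9->2, 12->3, 14->4, 18->5, 25->6, 27->7, 28->8, 29->9
Step 2: Rank sum for X: R1 = 4 + 5 + 6 + 8 = 23.
Step 3: U_X = R1 - n1(n1+1)/2 = 23 - 4*5/2 = 23 - 10 = 13.
       U_Y = n1*n2 - U_X = 20 - 13 = 7.
Step 4: No ties, so the exact null distribution of U (based on enumerating the C(9,4) = 126 equally likely rank assignments) gives the two-sided p-value.
Step 5: p-value = 0.555556; compare to alpha = 0.1. fail to reject H0.

U_X = 13, p = 0.555556, fail to reject H0 at alpha = 0.1.


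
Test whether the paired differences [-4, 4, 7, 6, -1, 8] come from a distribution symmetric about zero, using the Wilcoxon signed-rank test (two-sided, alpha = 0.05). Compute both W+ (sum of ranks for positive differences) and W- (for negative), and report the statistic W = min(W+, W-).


Step 1: Drop any zero differences (none here) and take |d_i|.
|d| = [4, 4, 7, 6, 1, 8]
Step 2: Midrank |d_i| (ties get averaged ranks).
ranks: |4|->2.5, |4|->2.5, |7|->5, |6|->4, |1|->1, |8|->6
Step 3: Attach original signs; sum ranks with positive sign and with negative sign.
W+ = 2.5 + 5 + 4 + 6 = 17.5
W- = 2.5 + 1 = 3.5
(Check: W+ + W- = 21 should equal n(n+1)/2 = 21.)
Step 4: Test statistic W = min(W+, W-) = 3.5.
Step 5: Ties in |d|, so use the tie-corrected normal approximation.
        E[W] = n(n+1)/4 = 6*7/4 = 10.5.
        Tie groups: |d|=4 (t=2); sum(t^3 - t) = 6.
        Var[W] = n(n+1)(2n+1)/24 - sum(t^3-t)/48 = 546/24 - 6/48 = 22.625.
        z = (W - E[W]) / sqrt(Var[W]) = (3.5 - 10.5) / 4.7566 = -1.4716.
        Two-sided p = 2*Phi(z) = 0.141116.
Step 6: alpha = 0.05. fail to reject H0.

W+ = 17.5, W- = 3.5, W = min = 3.5, p = 0.141116, fail to reject H0.


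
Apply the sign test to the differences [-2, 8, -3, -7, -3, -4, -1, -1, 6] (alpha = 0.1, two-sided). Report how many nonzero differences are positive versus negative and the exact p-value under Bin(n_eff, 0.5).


Step 1: Discard zero differences. Original n = 9; n_eff = number of nonzero differences = 9.
Nonzero differences (with sign): -2, +8, -3, -7, -3, -4, -1, -1, +6
Step 2: Count signs: positive = 2, negative = 7.
Step 3: Under H0: P(positive) = 0.5, so the number of positives S ~ Bin(9, 0.5).
Step 4: Two-sided exact p-value = sum of Bin(9,0.5) probabilities at or below the observed probability = 0.179688.
Step 5: alpha = 0.1. fail to reject H0.

n_eff = 9, pos = 2, neg = 7, p = 0.179688, fail to reject H0.


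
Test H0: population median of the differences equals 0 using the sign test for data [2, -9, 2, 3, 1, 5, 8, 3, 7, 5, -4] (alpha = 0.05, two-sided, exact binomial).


Step 1: Discard zero differences. Original n = 11; n_eff = number of nonzero differences = 11.
Nonzero differences (with sign): +2, -9, +2, +3, +1, +5, +8, +3, +7, +5, -4
Step 2: Count signs: positive = 9, negative = 2.
Step 3: Under H0: P(positive) = 0.5, so the number of positives S ~ Bin(11, 0.5).
Step 4: Two-sided exact p-value = sum of Bin(11,0.5) probabilities at or below the observed probability = 0.065430.
Step 5: alpha = 0.05. fail to reject H0.

n_eff = 11, pos = 9, neg = 2, p = 0.065430, fail to reject H0.


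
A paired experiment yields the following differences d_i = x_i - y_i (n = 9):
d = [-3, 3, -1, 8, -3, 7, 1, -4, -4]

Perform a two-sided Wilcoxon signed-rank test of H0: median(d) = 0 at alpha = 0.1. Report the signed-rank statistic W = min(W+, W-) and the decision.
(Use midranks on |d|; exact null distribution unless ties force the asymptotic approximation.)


Step 1: Drop any zero differences (none here) and take |d_i|.
|d| = [3, 3, 1, 8, 3, 7, 1, 4, 4]
Step 2: Midrank |d_i| (ties get averaged ranks).
ranks: |3|->4, |3|->4, |1|->1.5, |8|->9, |3|->4, |7|->8, |1|->1.5, |4|->6.5, |4|->6.5
Step 3: Attach original signs; sum ranks with positive sign and with negative sign.
W+ = 4 + 9 + 8 + 1.5 = 22.5
W- = 4 + 1.5 + 4 + 6.5 + 6.5 = 22.5
(Check: W+ + W- = 45 should equal n(n+1)/2 = 45.)
Step 4: Test statistic W = min(W+, W-) = 22.5.
Step 5: Ties in |d|, so use the tie-corrected normal approximation.
        E[W] = n(n+1)/4 = 9*10/4 = 22.5.
        Tie groups: |d|=1 (t=2), |d|=3 (t=3), |d|=4 (t=2); sum(t^3 - t) = 36.
        Var[W] = n(n+1)(2n+1)/24 - sum(t^3-t)/48 = 1710/24 - 36/48 = 70.5.
        z = (W - E[W]) / sqrt(Var[W]) = (22.5 - 22.5) / 8.3964 = 0.0000.
        Two-sided p = 2*Phi(z) = 1.000000.
Step 6: alpha = 0.1. fail to reject H0.

W+ = 22.5, W- = 22.5, W = min = 22.5, p = 1.000000, fail to reject H0.


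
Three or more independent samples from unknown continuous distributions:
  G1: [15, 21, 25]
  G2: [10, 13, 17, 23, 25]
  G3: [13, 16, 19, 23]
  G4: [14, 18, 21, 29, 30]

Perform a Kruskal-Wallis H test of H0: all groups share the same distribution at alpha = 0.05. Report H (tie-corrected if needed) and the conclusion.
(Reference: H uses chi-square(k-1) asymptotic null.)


Step 1: Combine all N = 17 observations and assign midranks.
sorted (value, group, rank): (10,G2,1), (13,G2,2.5), (13,G3,2.5), (14,G4,4), (15,G1,5), (16,G3,6), (17,G2,7), (18,G4,8), (19,G3,9), (21,G1,10.5), (21,G4,10.5), (23,G2,12.5), (23,G3,12.5), (25,G1,14.5), (25,G2,14.5), (29,G4,16), (30,G4,17)
Step 2: Sum ranks within each group.
R_1 = 30 (n_1 = 3)
R_2 = 37.5 (n_2 = 5)
R_3 = 30 (n_3 = 4)
R_4 = 55.5 (n_4 = 5)
Step 3: H = 12/(N(N+1)) * sum(R_i^2/n_i) - 3(N+1)
     = 12/(17*18) * (30^2/3 + 37.5^2/5 + 30^2/4 + 55.5^2/5) - 3*18
     = 0.039216 * 1422.3 - 54
     = 1.776471.
Step 4: Ties present; correction factor C = 1 - 24/(17^3 - 17) = 0.995098. Corrected H = 1.776471 / 0.995098 = 1.785222.
Step 5: Under H0, H ~ chi^2(3); p-value = 0.618156.
Step 6: alpha = 0.05. fail to reject H0.

H = 1.7852, df = 3, p = 0.618156, fail to reject H0.


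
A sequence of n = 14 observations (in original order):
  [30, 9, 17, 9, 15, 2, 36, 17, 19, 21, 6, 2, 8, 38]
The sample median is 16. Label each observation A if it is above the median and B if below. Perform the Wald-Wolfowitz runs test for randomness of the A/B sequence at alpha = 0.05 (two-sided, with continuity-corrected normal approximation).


Step 1: Compute median = 16; label A = above, B = below.
Labels in order: ABABBBAAAABBBA  (n_A = 7, n_B = 7)
Step 2: Count runs R = 7.
Step 3: Under H0 (random ordering), E[R] = 2*n_A*n_B/(n_A+n_B) + 1 = 2*7*7/14 + 1 = 8.0000.
        Var[R] = 2*n_A*n_B*(2*n_A*n_B - n_A - n_B) / ((n_A+n_B)^2 * (n_A+n_B-1)) = 8232/2548 = 3.2308.
        SD[R] = 1.7974.
Step 4: Continuity-corrected z = (R + 0.5 - E[R]) / SD[R] = (7 + 0.5 - 8.0000) / 1.7974 = -0.2782.
Step 5: Two-sided p-value via normal approximation = 2*(1 - Phi(|z|)) = 0.780879.
Step 6: alpha = 0.05. fail to reject H0.

R = 7, z = -0.2782, p = 0.780879, fail to reject H0.


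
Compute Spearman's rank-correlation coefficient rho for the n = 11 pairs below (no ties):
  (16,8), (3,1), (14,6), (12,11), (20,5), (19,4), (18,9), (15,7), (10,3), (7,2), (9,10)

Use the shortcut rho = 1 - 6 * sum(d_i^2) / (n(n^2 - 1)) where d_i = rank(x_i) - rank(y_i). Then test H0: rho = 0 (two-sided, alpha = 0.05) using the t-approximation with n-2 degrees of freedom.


Step 1: Rank x and y separately (midranks; no ties here).
rank(x): 16->8, 3->1, 14->6, 12->5, 20->11, 19->10, 18->9, 15->7, 10->4, 7->2, 9->3
rank(y): 8->8, 1->1, 6->6, 11->11, 5->5, 4->4, 9->9, 7->7, 3->3, 2->2, 10->10
Step 2: d_i = R_x(i) - R_y(i); compute d_i^2.
  (8-8)^2=0, (1-1)^2=0, (6-6)^2=0, (5-11)^2=36, (11-5)^2=36, (10-4)^2=36, (9-9)^2=0, (7-7)^2=0, (4-3)^2=1, (2-2)^2=0, (3-10)^2=49
sum(d^2) = 158.
Step 3: rho = 1 - 6*158 / (11*(11^2 - 1)) = 1 - 948/1320 = 0.281818.
Step 4: Under H0, t = rho * sqrt((n-2)/(1-rho^2)) = 0.8812 ~ t(9).
Step 5: Two-sided p-value from the t-distribution with 9 df = 0.401145.
Step 6: alpha = 0.05. fail to reject H0.

rho = 0.2818, p = 0.401145, fail to reject H0 at alpha = 0.05.


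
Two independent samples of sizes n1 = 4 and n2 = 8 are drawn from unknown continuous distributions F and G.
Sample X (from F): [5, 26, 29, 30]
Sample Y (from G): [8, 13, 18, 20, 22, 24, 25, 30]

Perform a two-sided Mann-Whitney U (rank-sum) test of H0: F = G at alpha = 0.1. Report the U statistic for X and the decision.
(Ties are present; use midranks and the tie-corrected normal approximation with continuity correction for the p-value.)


Step 1: Combine and sort all 12 observations; assign midranks.
sorted (value, group): (5,X), (8,Y), (13,Y), (18,Y), (20,Y), (22,Y), (24,Y), (25,Y), (26,X), (29,X), (30,X), (30,Y)
ranks: 5->1, 8->2, 13->3, 18->4, 20->5, 22->6, 24->7, 25->8, 26->9, 29->10, 30->11.5, 30->11.5
Step 2: Rank sum for X: R1 = 1 + 9 + 10 + 11.5 = 31.5.
Step 3: U_X = R1 - n1(n1+1)/2 = 31.5 - 4*5/2 = 31.5 - 10 = 21.5.
       U_Y = n1*n2 - U_X = 32 - 21.5 = 10.5.
Step 4: Ties are present, so use the tie-corrected normal approximation (with continuity correction) for the p-value.
Step 5: p-value = 0.394938; compare to alpha = 0.1. fail to reject H0.

U_X = 21.5, p = 0.394938, fail to reject H0 at alpha = 0.1.


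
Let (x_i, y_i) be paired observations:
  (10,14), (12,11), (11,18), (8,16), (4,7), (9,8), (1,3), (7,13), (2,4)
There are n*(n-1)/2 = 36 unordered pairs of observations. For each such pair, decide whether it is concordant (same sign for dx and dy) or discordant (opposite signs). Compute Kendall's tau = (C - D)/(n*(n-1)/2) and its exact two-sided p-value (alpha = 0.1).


Step 1: Enumerate the 36 unordered pairs (i,j) with i<j and classify each by sign(x_j-x_i) * sign(y_j-y_i).
  (1,2):dx=+2,dy=-3->D; (1,3):dx=+1,dy=+4->C; (1,4):dx=-2,dy=+2->D; (1,5):dx=-6,dy=-7->C
  (1,6):dx=-1,dy=-6->C; (1,7):dx=-9,dy=-11->C; (1,8):dx=-3,dy=-1->C; (1,9):dx=-8,dy=-10->C
  (2,3):dx=-1,dy=+7->D; (2,4):dx=-4,dy=+5->D; (2,5):dx=-8,dy=-4->C; (2,6):dx=-3,dy=-3->C
  (2,7):dx=-11,dy=-8->C; (2,8):dx=-5,dy=+2->D; (2,9):dx=-10,dy=-7->C; (3,4):dx=-3,dy=-2->C
  (3,5):dx=-7,dy=-11->C; (3,6):dx=-2,dy=-10->C; (3,7):dx=-10,dy=-15->C; (3,8):dx=-4,dy=-5->C
  (3,9):dx=-9,dy=-14->C; (4,5):dx=-4,dy=-9->C; (4,6):dx=+1,dy=-8->D; (4,7):dx=-7,dy=-13->C
  (4,8):dx=-1,dy=-3->C; (4,9):dx=-6,dy=-12->C; (5,6):dx=+5,dy=+1->C; (5,7):dx=-3,dy=-4->C
  (5,8):dx=+3,dy=+6->C; (5,9):dx=-2,dy=-3->C; (6,7):dx=-8,dy=-5->C; (6,8):dx=-2,dy=+5->D
  (6,9):dx=-7,dy=-4->C; (7,8):dx=+6,dy=+10->C; (7,9):dx=+1,dy=+1->C; (8,9):dx=-5,dy=-9->C
Step 2: C = 29, D = 7, total pairs = 36.
Step 3: tau = (C - D)/(n(n-1)/2) = (29 - 7)/36 = 0.611111.
Step 4: Exact two-sided p-value (enumerate n! = 362880 permutations of y under H0): p = 0.024741.
Step 5: alpha = 0.1. reject H0.

tau_b = 0.6111 (C=29, D=7), p = 0.024741, reject H0.


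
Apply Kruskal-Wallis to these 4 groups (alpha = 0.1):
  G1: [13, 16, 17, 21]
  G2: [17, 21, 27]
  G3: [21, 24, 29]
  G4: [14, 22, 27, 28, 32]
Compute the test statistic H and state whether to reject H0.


Step 1: Combine all N = 15 observations and assign midranks.
sorted (value, group, rank): (13,G1,1), (14,G4,2), (16,G1,3), (17,G1,4.5), (17,G2,4.5), (21,G1,7), (21,G2,7), (21,G3,7), (22,G4,9), (24,G3,10), (27,G2,11.5), (27,G4,11.5), (28,G4,13), (29,G3,14), (32,G4,15)
Step 2: Sum ranks within each group.
R_1 = 15.5 (n_1 = 4)
R_2 = 23 (n_2 = 3)
R_3 = 31 (n_3 = 3)
R_4 = 50.5 (n_4 = 5)
Step 3: H = 12/(N(N+1)) * sum(R_i^2/n_i) - 3(N+1)
     = 12/(15*16) * (15.5^2/4 + 23^2/3 + 31^2/3 + 50.5^2/5) - 3*16
     = 0.050000 * 1066.78 - 48
     = 5.338958.
Step 4: Ties present; correction factor C = 1 - 36/(15^3 - 15) = 0.989286. Corrected H = 5.338958 / 0.989286 = 5.396781.
Step 5: Under H0, H ~ chi^2(3); p-value = 0.144944.
Step 6: alpha = 0.1. fail to reject H0.

H = 5.3968, df = 3, p = 0.144944, fail to reject H0.


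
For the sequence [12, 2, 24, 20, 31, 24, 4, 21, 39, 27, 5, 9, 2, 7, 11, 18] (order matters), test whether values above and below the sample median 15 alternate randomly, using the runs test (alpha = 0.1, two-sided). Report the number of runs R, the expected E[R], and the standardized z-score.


Step 1: Compute median = 15; label A = above, B = below.
Labels in order: BBAAAABAAABBBBBA  (n_A = 8, n_B = 8)
Step 2: Count runs R = 6.
Step 3: Under H0 (random ordering), E[R] = 2*n_A*n_B/(n_A+n_B) + 1 = 2*8*8/16 + 1 = 9.0000.
        Var[R] = 2*n_A*n_B*(2*n_A*n_B - n_A - n_B) / ((n_A+n_B)^2 * (n_A+n_B-1)) = 14336/3840 = 3.7333.
        SD[R] = 1.9322.
Step 4: Continuity-corrected z = (R + 0.5 - E[R]) / SD[R] = (6 + 0.5 - 9.0000) / 1.9322 = -1.2939.
Step 5: Two-sided p-value via normal approximation = 2*(1 - Phi(|z|)) = 0.195709.
Step 6: alpha = 0.1. fail to reject H0.

R = 6, z = -1.2939, p = 0.195709, fail to reject H0.


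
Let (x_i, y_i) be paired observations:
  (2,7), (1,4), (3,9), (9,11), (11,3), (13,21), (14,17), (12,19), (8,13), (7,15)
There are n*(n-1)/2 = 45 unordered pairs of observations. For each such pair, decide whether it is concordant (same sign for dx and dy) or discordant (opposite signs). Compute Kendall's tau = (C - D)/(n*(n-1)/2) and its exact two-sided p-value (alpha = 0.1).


Step 1: Enumerate the 45 unordered pairs (i,j) with i<j and classify each by sign(x_j-x_i) * sign(y_j-y_i).
  (1,2):dx=-1,dy=-3->C; (1,3):dx=+1,dy=+2->C; (1,4):dx=+7,dy=+4->C; (1,5):dx=+9,dy=-4->D
  (1,6):dx=+11,dy=+14->C; (1,7):dx=+12,dy=+10->C; (1,8):dx=+10,dy=+12->C; (1,9):dx=+6,dy=+6->C
  (1,10):dx=+5,dy=+8->C; (2,3):dx=+2,dy=+5->C; (2,4):dx=+8,dy=+7->C; (2,5):dx=+10,dy=-1->D
  (2,6):dx=+12,dy=+17->C; (2,7):dx=+13,dy=+13->C; (2,8):dx=+11,dy=+15->C; (2,9):dx=+7,dy=+9->C
  (2,10):dx=+6,dy=+11->C; (3,4):dx=+6,dy=+2->C; (3,5):dx=+8,dy=-6->D; (3,6):dx=+10,dy=+12->C
  (3,7):dx=+11,dy=+8->C; (3,8):dx=+9,dy=+10->C; (3,9):dx=+5,dy=+4->C; (3,10):dx=+4,dy=+6->C
  (4,5):dx=+2,dy=-8->D; (4,6):dx=+4,dy=+10->C; (4,7):dx=+5,dy=+6->C; (4,8):dx=+3,dy=+8->C
  (4,9):dx=-1,dy=+2->D; (4,10):dx=-2,dy=+4->D; (5,6):dx=+2,dy=+18->C; (5,7):dx=+3,dy=+14->C
  (5,8):dx=+1,dy=+16->C; (5,9):dx=-3,dy=+10->D; (5,10):dx=-4,dy=+12->D; (6,7):dx=+1,dy=-4->D
  (6,8):dx=-1,dy=-2->C; (6,9):dx=-5,dy=-8->C; (6,10):dx=-6,dy=-6->C; (7,8):dx=-2,dy=+2->D
  (7,9):dx=-6,dy=-4->C; (7,10):dx=-7,dy=-2->C; (8,9):dx=-4,dy=-6->C; (8,10):dx=-5,dy=-4->C
  (9,10):dx=-1,dy=+2->D
Step 2: C = 34, D = 11, total pairs = 45.
Step 3: tau = (C - D)/(n(n-1)/2) = (34 - 11)/45 = 0.511111.
Step 4: Exact two-sided p-value (enumerate n! = 3628800 permutations of y under H0): p = 0.046623.
Step 5: alpha = 0.1. reject H0.

tau_b = 0.5111 (C=34, D=11), p = 0.046623, reject H0.


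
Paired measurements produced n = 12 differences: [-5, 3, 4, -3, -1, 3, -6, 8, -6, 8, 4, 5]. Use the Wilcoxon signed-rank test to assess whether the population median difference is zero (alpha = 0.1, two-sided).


Step 1: Drop any zero differences (none here) and take |d_i|.
|d| = [5, 3, 4, 3, 1, 3, 6, 8, 6, 8, 4, 5]
Step 2: Midrank |d_i| (ties get averaged ranks).
ranks: |5|->7.5, |3|->3, |4|->5.5, |3|->3, |1|->1, |3|->3, |6|->9.5, |8|->11.5, |6|->9.5, |8|->11.5, |4|->5.5, |5|->7.5
Step 3: Attach original signs; sum ranks with positive sign and with negative sign.
W+ = 3 + 5.5 + 3 + 11.5 + 11.5 + 5.5 + 7.5 = 47.5
W- = 7.5 + 3 + 1 + 9.5 + 9.5 = 30.5
(Check: W+ + W- = 78 should equal n(n+1)/2 = 78.)
Step 4: Test statistic W = min(W+, W-) = 30.5.
Step 5: Ties in |d|, so use the tie-corrected normal approximation.
        E[W] = n(n+1)/4 = 12*13/4 = 39.
        Tie groups: |d|=3 (t=3), |d|=4 (t=2), |d|=5 (t=2), |d|=6 (t=2), |d|=8 (t=2); sum(t^3 - t) = 48.
        Var[W] = n(n+1)(2n+1)/24 - sum(t^3-t)/48 = 3900/24 - 48/48 = 161.5.
        z = (W - E[W]) / sqrt(Var[W]) = (30.5 - 39) / 12.7083 = -0.6689.
        Two-sided p = 2*Phi(z) = 0.503587.
Step 6: alpha = 0.1. fail to reject H0.

W+ = 47.5, W- = 30.5, W = min = 30.5, p = 0.503587, fail to reject H0.


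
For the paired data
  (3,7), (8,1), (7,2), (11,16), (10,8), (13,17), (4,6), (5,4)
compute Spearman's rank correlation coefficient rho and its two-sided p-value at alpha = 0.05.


Step 1: Rank x and y separately (midranks; no ties here).
rank(x): 3->1, 8->5, 7->4, 11->7, 10->6, 13->8, 4->2, 5->3
rank(y): 7->5, 1->1, 2->2, 16->7, 8->6, 17->8, 6->4, 4->3
Step 2: d_i = R_x(i) - R_y(i); compute d_i^2.
  (1-5)^2=16, (5-1)^2=16, (4-2)^2=4, (7-7)^2=0, (6-6)^2=0, (8-8)^2=0, (2-4)^2=4, (3-3)^2=0
sum(d^2) = 40.
Step 3: rho = 1 - 6*40 / (8*(8^2 - 1)) = 1 - 240/504 = 0.523810.
Step 4: Under H0, t = rho * sqrt((n-2)/(1-rho^2)) = 1.5062 ~ t(6).
Step 5: Two-sided p-value from the t-distribution with 6 df = 0.182721.
Step 6: alpha = 0.05. fail to reject H0.

rho = 0.5238, p = 0.182721, fail to reject H0 at alpha = 0.05.


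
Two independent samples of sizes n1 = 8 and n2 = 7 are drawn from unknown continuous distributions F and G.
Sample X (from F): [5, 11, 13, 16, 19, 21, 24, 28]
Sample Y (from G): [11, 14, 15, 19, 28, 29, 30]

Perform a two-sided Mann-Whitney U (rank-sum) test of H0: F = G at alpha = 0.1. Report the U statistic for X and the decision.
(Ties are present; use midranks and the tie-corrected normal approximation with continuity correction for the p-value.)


Step 1: Combine and sort all 15 observations; assign midranks.
sorted (value, group): (5,X), (11,X), (11,Y), (13,X), (14,Y), (15,Y), (16,X), (19,X), (19,Y), (21,X), (24,X), (28,X), (28,Y), (29,Y), (30,Y)
ranks: 5->1, 11->2.5, 11->2.5, 13->4, 14->5, 15->6, 16->7, 19->8.5, 19->8.5, 21->10, 24->11, 28->12.5, 28->12.5, 29->14, 30->15
Step 2: Rank sum for X: R1 = 1 + 2.5 + 4 + 7 + 8.5 + 10 + 11 + 12.5 = 56.5.
Step 3: U_X = R1 - n1(n1+1)/2 = 56.5 - 8*9/2 = 56.5 - 36 = 20.5.
       U_Y = n1*n2 - U_X = 56 - 20.5 = 35.5.
Step 4: Ties are present, so use the tie-corrected normal approximation (with continuity correction) for the p-value.
Step 5: p-value = 0.416636; compare to alpha = 0.1. fail to reject H0.

U_X = 20.5, p = 0.416636, fail to reject H0 at alpha = 0.1.


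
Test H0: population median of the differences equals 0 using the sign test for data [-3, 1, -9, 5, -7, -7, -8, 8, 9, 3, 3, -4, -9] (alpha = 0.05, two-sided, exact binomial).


Step 1: Discard zero differences. Original n = 13; n_eff = number of nonzero differences = 13.
Nonzero differences (with sign): -3, +1, -9, +5, -7, -7, -8, +8, +9, +3, +3, -4, -9
Step 2: Count signs: positive = 6, negative = 7.
Step 3: Under H0: P(positive) = 0.5, so the number of positives S ~ Bin(13, 0.5).
Step 4: Two-sided exact p-value = sum of Bin(13,0.5) probabilities at or below the observed probability = 1.000000.
Step 5: alpha = 0.05. fail to reject H0.

n_eff = 13, pos = 6, neg = 7, p = 1.000000, fail to reject H0.


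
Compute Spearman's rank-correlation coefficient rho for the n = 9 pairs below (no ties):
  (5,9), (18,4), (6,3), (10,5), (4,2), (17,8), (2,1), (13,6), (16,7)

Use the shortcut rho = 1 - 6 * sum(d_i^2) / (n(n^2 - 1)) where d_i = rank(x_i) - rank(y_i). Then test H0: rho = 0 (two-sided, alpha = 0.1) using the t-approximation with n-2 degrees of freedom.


Step 1: Rank x and y separately (midranks; no ties here).
rank(x): 5->3, 18->9, 6->4, 10->5, 4->2, 17->8, 2->1, 13->6, 16->7
rank(y): 9->9, 4->4, 3->3, 5->5, 2->2, 8->8, 1->1, 6->6, 7->7
Step 2: d_i = R_x(i) - R_y(i); compute d_i^2.
  (3-9)^2=36, (9-4)^2=25, (4-3)^2=1, (5-5)^2=0, (2-2)^2=0, (8-8)^2=0, (1-1)^2=0, (6-6)^2=0, (7-7)^2=0
sum(d^2) = 62.
Step 3: rho = 1 - 6*62 / (9*(9^2 - 1)) = 1 - 372/720 = 0.483333.
Step 4: Under H0, t = rho * sqrt((n-2)/(1-rho^2)) = 1.4607 ~ t(7).
Step 5: Two-sided p-value from the t-distribution with 7 df = 0.187470.
Step 6: alpha = 0.1. fail to reject H0.

rho = 0.4833, p = 0.187470, fail to reject H0 at alpha = 0.1.


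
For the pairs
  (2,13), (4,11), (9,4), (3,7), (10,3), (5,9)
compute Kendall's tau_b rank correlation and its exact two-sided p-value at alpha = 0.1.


Step 1: Enumerate the 15 unordered pairs (i,j) with i<j and classify each by sign(x_j-x_i) * sign(y_j-y_i).
  (1,2):dx=+2,dy=-2->D; (1,3):dx=+7,dy=-9->D; (1,4):dx=+1,dy=-6->D; (1,5):dx=+8,dy=-10->D
  (1,6):dx=+3,dy=-4->D; (2,3):dx=+5,dy=-7->D; (2,4):dx=-1,dy=-4->C; (2,5):dx=+6,dy=-8->D
  (2,6):dx=+1,dy=-2->D; (3,4):dx=-6,dy=+3->D; (3,5):dx=+1,dy=-1->D; (3,6):dx=-4,dy=+5->D
  (4,5):dx=+7,dy=-4->D; (4,6):dx=+2,dy=+2->C; (5,6):dx=-5,dy=+6->D
Step 2: C = 2, D = 13, total pairs = 15.
Step 3: tau = (C - D)/(n(n-1)/2) = (2 - 13)/15 = -0.733333.
Step 4: Exact two-sided p-value (enumerate n! = 720 permutations of y under H0): p = 0.055556.
Step 5: alpha = 0.1. reject H0.

tau_b = -0.7333 (C=2, D=13), p = 0.055556, reject H0.


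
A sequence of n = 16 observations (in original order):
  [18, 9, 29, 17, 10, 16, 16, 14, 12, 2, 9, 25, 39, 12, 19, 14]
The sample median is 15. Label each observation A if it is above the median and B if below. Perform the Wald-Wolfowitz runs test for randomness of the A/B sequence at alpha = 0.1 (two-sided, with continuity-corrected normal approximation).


Step 1: Compute median = 15; label A = above, B = below.
Labels in order: ABAABAABBBBAABAB  (n_A = 8, n_B = 8)
Step 2: Count runs R = 10.
Step 3: Under H0 (random ordering), E[R] = 2*n_A*n_B/(n_A+n_B) + 1 = 2*8*8/16 + 1 = 9.0000.
        Var[R] = 2*n_A*n_B*(2*n_A*n_B - n_A - n_B) / ((n_A+n_B)^2 * (n_A+n_B-1)) = 14336/3840 = 3.7333.
        SD[R] = 1.9322.
Step 4: Continuity-corrected z = (R - 0.5 - E[R]) / SD[R] = (10 - 0.5 - 9.0000) / 1.9322 = 0.2588.
Step 5: Two-sided p-value via normal approximation = 2*(1 - Phi(|z|)) = 0.795809.
Step 6: alpha = 0.1. fail to reject H0.

R = 10, z = 0.2588, p = 0.795809, fail to reject H0.


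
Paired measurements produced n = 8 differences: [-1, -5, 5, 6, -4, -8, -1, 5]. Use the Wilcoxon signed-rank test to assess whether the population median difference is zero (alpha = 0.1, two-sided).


Step 1: Drop any zero differences (none here) and take |d_i|.
|d| = [1, 5, 5, 6, 4, 8, 1, 5]
Step 2: Midrank |d_i| (ties get averaged ranks).
ranks: |1|->1.5, |5|->5, |5|->5, |6|->7, |4|->3, |8|->8, |1|->1.5, |5|->5
Step 3: Attach original signs; sum ranks with positive sign and with negative sign.
W+ = 5 + 7 + 5 = 17
W- = 1.5 + 5 + 3 + 8 + 1.5 = 19
(Check: W+ + W- = 36 should equal n(n+1)/2 = 36.)
Step 4: Test statistic W = min(W+, W-) = 17.
Step 5: Ties in |d|, so use the tie-corrected normal approximation.
        E[W] = n(n+1)/4 = 8*9/4 = 18.
        Tie groups: |d|=1 (t=2), |d|=5 (t=3); sum(t^3 - t) = 30.
        Var[W] = n(n+1)(2n+1)/24 - sum(t^3-t)/48 = 1224/24 - 30/48 = 50.375.
        z = (W - E[W]) / sqrt(Var[W]) = (17 - 18) / 7.0975 = -0.1409.
        Two-sided p = 2*Phi(z) = 0.887954.
Step 6: alpha = 0.1. fail to reject H0.

W+ = 17, W- = 19, W = min = 17, p = 0.887954, fail to reject H0.


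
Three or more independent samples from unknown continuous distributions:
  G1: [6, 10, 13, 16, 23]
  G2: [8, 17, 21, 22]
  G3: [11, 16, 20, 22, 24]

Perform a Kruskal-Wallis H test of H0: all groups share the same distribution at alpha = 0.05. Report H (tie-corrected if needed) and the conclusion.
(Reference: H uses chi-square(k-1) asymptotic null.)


Step 1: Combine all N = 14 observations and assign midranks.
sorted (value, group, rank): (6,G1,1), (8,G2,2), (10,G1,3), (11,G3,4), (13,G1,5), (16,G1,6.5), (16,G3,6.5), (17,G2,8), (20,G3,9), (21,G2,10), (22,G2,11.5), (22,G3,11.5), (23,G1,13), (24,G3,14)
Step 2: Sum ranks within each group.
R_1 = 28.5 (n_1 = 5)
R_2 = 31.5 (n_2 = 4)
R_3 = 45 (n_3 = 5)
Step 3: H = 12/(N(N+1)) * sum(R_i^2/n_i) - 3(N+1)
     = 12/(14*15) * (28.5^2/5 + 31.5^2/4 + 45^2/5) - 3*15
     = 0.057143 * 815.513 - 45
     = 1.600714.
Step 4: Ties present; correction factor C = 1 - 12/(14^3 - 14) = 0.995604. Corrected H = 1.600714 / 0.995604 = 1.607781.
Step 5: Under H0, H ~ chi^2(2); p-value = 0.447584.
Step 6: alpha = 0.05. fail to reject H0.

H = 1.6078, df = 2, p = 0.447584, fail to reject H0.


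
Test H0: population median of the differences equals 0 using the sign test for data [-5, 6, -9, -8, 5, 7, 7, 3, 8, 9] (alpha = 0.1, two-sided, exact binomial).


Step 1: Discard zero differences. Original n = 10; n_eff = number of nonzero differences = 10.
Nonzero differences (with sign): -5, +6, -9, -8, +5, +7, +7, +3, +8, +9
Step 2: Count signs: positive = 7, negative = 3.
Step 3: Under H0: P(positive) = 0.5, so the number of positives S ~ Bin(10, 0.5).
Step 4: Two-sided exact p-value = sum of Bin(10,0.5) probabilities at or below the observed probability = 0.343750.
Step 5: alpha = 0.1. fail to reject H0.

n_eff = 10, pos = 7, neg = 3, p = 0.343750, fail to reject H0.


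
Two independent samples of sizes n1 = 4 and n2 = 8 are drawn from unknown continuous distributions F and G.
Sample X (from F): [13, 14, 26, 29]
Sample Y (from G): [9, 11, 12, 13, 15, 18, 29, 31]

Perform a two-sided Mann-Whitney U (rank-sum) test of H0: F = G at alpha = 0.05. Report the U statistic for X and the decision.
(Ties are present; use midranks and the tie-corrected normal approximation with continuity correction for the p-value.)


Step 1: Combine and sort all 12 observations; assign midranks.
sorted (value, group): (9,Y), (11,Y), (12,Y), (13,X), (13,Y), (14,X), (15,Y), (18,Y), (26,X), (29,X), (29,Y), (31,Y)
ranks: 9->1, 11->2, 12->3, 13->4.5, 13->4.5, 14->6, 15->7, 18->8, 26->9, 29->10.5, 29->10.5, 31->12
Step 2: Rank sum for X: R1 = 4.5 + 6 + 9 + 10.5 = 30.
Step 3: U_X = R1 - n1(n1+1)/2 = 30 - 4*5/2 = 30 - 10 = 20.
       U_Y = n1*n2 - U_X = 32 - 20 = 12.
Step 4: Ties are present, so use the tie-corrected normal approximation (with continuity correction) for the p-value.
Step 5: p-value = 0.550818; compare to alpha = 0.05. fail to reject H0.

U_X = 20, p = 0.550818, fail to reject H0 at alpha = 0.05.
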